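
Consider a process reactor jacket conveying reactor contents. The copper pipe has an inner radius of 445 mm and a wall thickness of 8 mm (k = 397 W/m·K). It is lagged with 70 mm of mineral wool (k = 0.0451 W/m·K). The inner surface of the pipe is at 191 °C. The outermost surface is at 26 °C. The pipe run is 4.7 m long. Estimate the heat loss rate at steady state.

Q ≈ 1530 W

Radial resistances (cylindrical: R_cond = ln(r_o/r_i)/(2πkL), R_conv = 1/(h·2πrL)):
R_copper pipe wall = ln(453/445)/(2π×397×4.7) = 1.52×10^-6 K/W
R_mineral wool = ln(523/453)/(2π×0.0451×4.7) = 0.1079 K/W
R_total = 0.1079 K/W
Q = ΔT/R_total = 165/0.1079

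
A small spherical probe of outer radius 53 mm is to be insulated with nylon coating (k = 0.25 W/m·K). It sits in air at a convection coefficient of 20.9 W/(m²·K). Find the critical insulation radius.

r_cr ≈ 23.9 mm

For a sphere r_cr = 2k/h = 2×0.25/20.9
r_cr = 23.9 mm; since the bare radius (53 mm) is above r_cr, any added insulation will reduce heat loss.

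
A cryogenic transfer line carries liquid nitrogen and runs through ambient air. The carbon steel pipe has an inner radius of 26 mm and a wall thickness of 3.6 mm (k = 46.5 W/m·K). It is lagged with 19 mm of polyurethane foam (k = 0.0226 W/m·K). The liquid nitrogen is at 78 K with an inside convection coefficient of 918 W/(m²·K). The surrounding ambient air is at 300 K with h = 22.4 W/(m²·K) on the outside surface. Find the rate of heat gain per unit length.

Per-layer cylindrical resistances, series-summed:
R_inner film = 1/(h_i·2πr₁L) = 1/(918×2π×0.026×1) = 0.006668 K/W
R_carbon steel pipe wall = ln(29.6/26)/(2π×46.5×1) = 4.438×10^-4 K/W
R_polyurethane foam = ln(48.6/29.6)/(2π×0.0226×1) = 3.492 K/W
R_outer film = 1/(h_o·2πr_oL) = 1/(22.4×2π×0.0486×1) = 0.1462 K/W
R_total = 3.645 K/W
Q = ΔT/R_total = 222/3.645

q′ ≈ 60.9 W/m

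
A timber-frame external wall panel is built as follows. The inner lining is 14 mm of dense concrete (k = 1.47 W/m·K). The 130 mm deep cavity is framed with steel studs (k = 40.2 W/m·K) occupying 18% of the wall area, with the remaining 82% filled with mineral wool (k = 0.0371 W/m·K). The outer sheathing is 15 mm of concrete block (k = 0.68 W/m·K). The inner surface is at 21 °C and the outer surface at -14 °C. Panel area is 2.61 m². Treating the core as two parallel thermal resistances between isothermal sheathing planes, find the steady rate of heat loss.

Q ≈ 1850 W

Sheathing layers in series; stud and cavity paths in parallel between them.
R_inner = 0.014/(1.47×2.61) = 0.003649 K/W
R_stud  = 0.13/(40.2×0.18×2.61) = 0.006883 K/W
R_cav   = 0.13/(0.0371×0.82×2.61) = 1.637 K/W
1/R_core = 1/R_stud + 1/R_cav → R_core = 0.006855 K/W
R_outer = 0.015/(0.68×2.61) = 0.008452 K/W
R_total = 0.01896 K/W
Q = ΔT/R_total = 35/0.01896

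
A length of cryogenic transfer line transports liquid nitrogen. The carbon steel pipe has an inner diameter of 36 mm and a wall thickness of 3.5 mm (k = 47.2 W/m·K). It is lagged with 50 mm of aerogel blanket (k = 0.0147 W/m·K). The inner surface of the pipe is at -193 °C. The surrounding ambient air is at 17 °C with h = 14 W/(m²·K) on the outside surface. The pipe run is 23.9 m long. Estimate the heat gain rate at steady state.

Q ≈ 381 W

Cylindrical conduction, so R = ln(r₂/r₁)/(2πkL) per layer, in series:
R_carbon steel pipe wall = ln(21.5/18)/(2π×47.2×23.9) = 2.507×10^-5 K/W
R_aerogel blanket = ln(71.5/21.5)/(2π×0.0147×23.9) = 0.5444 K/W
R_outer film = 1/(h_o·2πr_oL) = 1/(14×2π×0.0715×23.9) = 0.006653 K/W
R_total = 0.551 K/W
Q = ΔT/R_total = 210/0.551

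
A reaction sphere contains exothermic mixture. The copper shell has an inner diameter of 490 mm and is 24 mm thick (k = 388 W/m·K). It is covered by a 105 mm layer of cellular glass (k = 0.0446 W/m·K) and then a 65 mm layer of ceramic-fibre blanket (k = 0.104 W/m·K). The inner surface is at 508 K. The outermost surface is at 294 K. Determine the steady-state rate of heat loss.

Q ≈ 98.8 W

Spherical conduction: R = (1/r_in − 1/r_out)/(4πk) per layer; series-sum.
R_copper shell = (1/0.245 − 1/0.269)/(4π×388) = 7.469×10^-5 K/W
R_cellular glass = (1/0.269 − 1/0.374)/(4π×0.0446) = 1.862 K/W
R_ceramic-fibre blanket = (1/0.374 − 1/0.439)/(4π×0.104) = 0.3029 K/W
R_total = 2.165 K/W
Q = ΔT/R_total = 214/2.165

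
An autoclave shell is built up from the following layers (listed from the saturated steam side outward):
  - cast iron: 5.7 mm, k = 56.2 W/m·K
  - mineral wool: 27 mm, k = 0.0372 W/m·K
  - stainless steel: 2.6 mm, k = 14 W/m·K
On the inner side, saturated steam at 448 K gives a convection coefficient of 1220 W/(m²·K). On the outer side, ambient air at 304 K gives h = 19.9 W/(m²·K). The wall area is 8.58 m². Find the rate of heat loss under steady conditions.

Thermal resistances in series:
R_inner film = 1/(h_i·A) = 1/(1220×8.58) = 9.553×10^-5 K/W
R_cast iron = L/(kA) = 0.0057/(56.2×8.58) = 1.182×10^-5 K/W
R_mineral wool = L/(kA) = 0.027/(0.0372×8.58) = 0.08459 K/W
R_stainless steel = L/(kA) = 0.0026/(14×8.58) = 2.165×10^-5 K/W
R_outer film = 1/(h_o·A) = 1/(19.9×8.58) = 0.005857 K/W
R_total = 0.09058 K/W
Q = ΔT / R_total = 144 / 0.09058

Q ≈ 1590 W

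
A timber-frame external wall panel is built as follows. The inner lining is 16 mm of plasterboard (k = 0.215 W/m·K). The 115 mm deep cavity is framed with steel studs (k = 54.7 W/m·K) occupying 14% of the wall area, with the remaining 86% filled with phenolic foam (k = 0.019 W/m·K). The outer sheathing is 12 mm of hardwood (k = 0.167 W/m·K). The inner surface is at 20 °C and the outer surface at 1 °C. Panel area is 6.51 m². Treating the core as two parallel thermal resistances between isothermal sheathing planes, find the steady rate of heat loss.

Sheathing layers in series; stud and cavity paths in parallel between them.
R_inner = 0.016/(0.215×6.51) = 0.01143 K/W
R_stud  = 0.115/(54.7×0.14×6.51) = 0.002307 K/W
R_cav   = 0.115/(0.019×0.86×6.51) = 1.081 K/W
1/R_core = 1/R_stud + 1/R_cav → R_core = 0.002302 K/W
R_outer = 0.012/(0.167×6.51) = 0.01104 K/W
R_total = 0.02477 K/W
Q = ΔT/R_total = 19/0.02477

Q ≈ 767 W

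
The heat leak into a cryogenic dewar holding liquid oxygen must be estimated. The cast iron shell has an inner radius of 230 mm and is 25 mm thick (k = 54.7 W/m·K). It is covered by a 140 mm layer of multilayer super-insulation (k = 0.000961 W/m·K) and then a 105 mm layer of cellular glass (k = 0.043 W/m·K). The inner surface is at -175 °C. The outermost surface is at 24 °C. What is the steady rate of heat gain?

For a spherical shell R = (1/r₁ − 1/r₂)/(4πk); film R = 1/(h·4πr²). In series:
R_cast iron shell = (1/0.23 − 1/0.255)/(4π×54.7) = 6.201×10^-4 K/W
R_multilayer super-insulation = (1/0.255 − 1/0.395)/(4π×0.000961) = 115.1 K/W
R_cellular glass = (1/0.395 − 1/0.5)/(4π×0.043) = 0.9839 K/W
R_total = 116.1 K/W
Q = ΔT/R_total = 199/116.1

Q ≈ 1.71 W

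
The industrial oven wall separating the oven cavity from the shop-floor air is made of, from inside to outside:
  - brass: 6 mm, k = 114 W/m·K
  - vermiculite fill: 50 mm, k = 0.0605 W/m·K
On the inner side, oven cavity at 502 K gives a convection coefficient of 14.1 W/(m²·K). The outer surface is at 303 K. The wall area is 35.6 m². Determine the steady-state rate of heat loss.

Series thermal resistances:
R_inner film = 1/(h_i·A) = 1/(14.1×35.6) = 0.001992 K/W
R_brass = L/(kA) = 0.006/(114×35.6) = 1.478×10^-6 K/W
R_vermiculite fill = L/(kA) = 0.05/(0.0605×35.6) = 0.02321 K/W
R_total = 0.02521 K/W
Q = ΔT / R_total = 199 / 0.02521

Q ≈ 7890 W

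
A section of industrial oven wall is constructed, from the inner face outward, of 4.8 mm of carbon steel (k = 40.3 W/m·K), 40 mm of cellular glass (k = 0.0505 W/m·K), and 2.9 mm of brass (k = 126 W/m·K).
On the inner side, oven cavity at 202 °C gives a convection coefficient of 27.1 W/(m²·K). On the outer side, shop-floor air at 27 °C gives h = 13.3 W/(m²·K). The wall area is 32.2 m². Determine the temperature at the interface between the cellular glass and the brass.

T ≈ 41.6 °C

Using the resistance-network approach (series):
R_inner film = 1/(h_i·A) = 1/(27.1×32.2) = 0.001146 K/W
R_carbon steel = L/(kA) = 0.0048/(40.3×32.2) = 3.699×10^-6 K/W
R_cellular glass = L/(kA) = 0.04/(0.0505×32.2) = 0.0246 K/W
R_brass = L/(kA) = 0.0029/(126×32.2) = 7.148×10^-7 K/W
R_outer film = 1/(h_o·A) = 1/(13.3×32.2) = 0.002335 K/W
R_total = 0.02808 K/W;  Q = ΔT/R_total = 175/0.02808 = 6231 W
T_interface = T_inner − Q·ΣR(inner→interface) = 202 − 6230×0.02575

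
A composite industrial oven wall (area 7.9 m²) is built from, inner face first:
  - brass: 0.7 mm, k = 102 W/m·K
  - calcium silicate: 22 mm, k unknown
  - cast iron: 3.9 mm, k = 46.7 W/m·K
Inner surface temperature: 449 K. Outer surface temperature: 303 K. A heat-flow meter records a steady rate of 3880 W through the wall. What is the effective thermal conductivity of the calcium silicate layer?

k ≈ 0.074 W/(m·K)

Series thermal resistances:
R_brass = L/(kA) = 0.0007/(102×7.9) = 8.687×10^-7 K/W
R_cast iron = L/(kA) = 0.0039/(46.7×7.9) = 1.057×10^-5 K/W
Sum of known resistances R_other = 1.144×10^-5 K/W
Total R = ΔT/Q = 146/3880 = 0.03763 K/W
R_calcium silicate = R_total − R_other = 0.03762 K/W
k = L/(R·A) = 0.022/(0.03762×7.9)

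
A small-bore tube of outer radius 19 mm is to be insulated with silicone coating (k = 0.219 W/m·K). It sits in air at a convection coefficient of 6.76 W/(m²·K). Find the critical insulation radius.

For a cylinder r_cr = k/h = 0.219/6.76
r_cr = 32.4 mm; since the bare radius (19 mm) is below r_cr, adding a thin layer of insulation will *increase* heat loss.

r_cr ≈ 32.4 mm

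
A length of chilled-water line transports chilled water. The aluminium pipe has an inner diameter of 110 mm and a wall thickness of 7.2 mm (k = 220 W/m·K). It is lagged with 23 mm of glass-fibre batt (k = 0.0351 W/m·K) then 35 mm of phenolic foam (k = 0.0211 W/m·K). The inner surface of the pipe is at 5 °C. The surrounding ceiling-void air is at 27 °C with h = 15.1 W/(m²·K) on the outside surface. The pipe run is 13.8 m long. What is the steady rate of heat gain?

For a radial system each layer contributes R = ln(r_out/r_in)/(2πkL); films add R = 1/(hA).
R_aluminium pipe wall = ln(62.2/55)/(2π×220×13.8) = 6.449×10^-6 K/W
R_glass-fibre batt = ln(85.2/62.2)/(2π×0.0351×13.8) = 0.1034 K/W
R_phenolic foam = ln(120.2/85.2)/(2π×0.0211×13.8) = 0.1881 K/W
R_outer film = 1/(h_o·2πr_oL) = 1/(15.1×2π×0.1202×13.8) = 0.006354 K/W
R_total = 0.2979 K/W
Q = ΔT/R_total = 22/0.2979

Q ≈ 73.9 W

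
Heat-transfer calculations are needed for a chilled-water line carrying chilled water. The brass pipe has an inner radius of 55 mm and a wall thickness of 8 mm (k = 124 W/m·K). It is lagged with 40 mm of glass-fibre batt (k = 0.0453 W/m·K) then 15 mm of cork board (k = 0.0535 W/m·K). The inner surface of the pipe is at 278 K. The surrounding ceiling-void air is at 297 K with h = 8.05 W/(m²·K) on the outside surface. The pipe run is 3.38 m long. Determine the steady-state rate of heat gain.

Cylindrical conduction, so R = ln(r₂/r₁)/(2πkL) per layer, in series:
R_brass pipe wall = ln(63/55)/(2π×124×3.38) = 5.157×10^-5 K/W
R_glass-fibre batt = ln(103/63)/(2π×0.0453×3.38) = 0.511 K/W
R_cork board = ln(118/103)/(2π×0.0535×3.38) = 0.1197 K/W
R_outer film = 1/(h_o·2πr_oL) = 1/(8.05×2π×0.118×3.38) = 0.04957 K/W
R_total = 0.6803 K/W
Q = ΔT/R_total = 19/0.6803

Q ≈ 27.9 W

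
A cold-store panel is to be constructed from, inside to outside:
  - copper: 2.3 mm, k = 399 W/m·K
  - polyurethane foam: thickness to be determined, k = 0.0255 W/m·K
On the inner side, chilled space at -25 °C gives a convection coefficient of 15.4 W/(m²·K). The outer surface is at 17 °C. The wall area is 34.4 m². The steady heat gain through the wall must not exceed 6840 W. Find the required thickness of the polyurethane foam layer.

L ≈ 3.73 mm

Series thermal resistances:
R_inner film = 1/(h_i·A) = 1/(15.4×34.4) = 0.001888 K/W
R_copper = L/(kA) = 0.0023/(399×34.4) = 1.676×10^-7 K/W
Sum of the known resistances R_other = 0.001888 K/W
Required total resistance R_tot = ΔT/Q_allow = 42/6840 = 0.00614 K/W
R_polyurethane foam = R_tot − R_other = 0.004253 K/W
L = R·k·A = 0.004253×0.0255×34.4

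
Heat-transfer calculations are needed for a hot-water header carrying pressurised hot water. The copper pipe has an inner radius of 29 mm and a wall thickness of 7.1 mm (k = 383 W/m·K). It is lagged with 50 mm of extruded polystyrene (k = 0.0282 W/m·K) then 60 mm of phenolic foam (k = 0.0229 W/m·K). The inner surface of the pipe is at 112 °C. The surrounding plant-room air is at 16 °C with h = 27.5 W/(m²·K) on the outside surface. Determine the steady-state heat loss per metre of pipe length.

q′ ≈ 11.1 W/m

Cylindrical conduction, so R = ln(r₂/r₁)/(2πkL) per layer, in series:
R_copper pipe wall = ln(36.1/29)/(2π×383×1) = 9.1×10^-5 K/W
R_extruded polystyrene = ln(86.1/36.1)/(2π×0.0282×1) = 4.906 K/W
R_phenolic foam = ln(146.1/86.1)/(2π×0.0229×1) = 3.675 K/W
R_outer film = 1/(h_o·2πr_oL) = 1/(27.5×2π×0.1461×1) = 0.03961 K/W
R_total = 8.62 K/W
Q = ΔT/R_total = 96/8.62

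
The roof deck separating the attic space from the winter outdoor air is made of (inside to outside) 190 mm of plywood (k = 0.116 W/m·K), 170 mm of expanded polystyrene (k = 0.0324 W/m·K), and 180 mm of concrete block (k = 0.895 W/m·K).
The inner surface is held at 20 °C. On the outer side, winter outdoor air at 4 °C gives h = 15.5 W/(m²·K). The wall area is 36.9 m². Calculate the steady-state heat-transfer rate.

Treating each layer as a thermal resistance in series:
R_plywood = L/(kA) = 0.19/(0.116×36.9) = 0.04439 K/W
R_expanded polystyrene = L/(kA) = 0.17/(0.0324×36.9) = 0.1422 K/W
R_concrete block = L/(kA) = 0.18/(0.895×36.9) = 0.00545 K/W
R_outer film = 1/(h_o·A) = 1/(15.5×36.9) = 0.001748 K/W
R_total = 0.1938 K/W
Q = ΔT / R_total = 16 / 0.1938

Q ≈ 82.6 W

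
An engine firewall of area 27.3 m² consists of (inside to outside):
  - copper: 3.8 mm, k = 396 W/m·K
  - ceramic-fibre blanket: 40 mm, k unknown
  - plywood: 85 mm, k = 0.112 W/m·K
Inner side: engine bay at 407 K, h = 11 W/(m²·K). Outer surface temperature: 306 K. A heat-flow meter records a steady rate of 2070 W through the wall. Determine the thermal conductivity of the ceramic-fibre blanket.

k ≈ 0.083 W/(m·K)

Series thermal resistances:
R_inner film = 1/(h_i·A) = 1/(11×27.3) = 0.00333 K/W
R_copper = L/(kA) = 0.0038/(396×27.3) = 3.515×10^-7 K/W
R_plywood = L/(kA) = 0.085/(0.112×27.3) = 0.0278 K/W
Sum of known resistances R_other = 0.03113 K/W
Total R = ΔT/Q = 101/2070 = 0.04879 K/W
R_ceramic-fibre blanket = R_total − R_other = 0.01766 K/W
k = L/(R·A) = 0.04/(0.01766×27.3)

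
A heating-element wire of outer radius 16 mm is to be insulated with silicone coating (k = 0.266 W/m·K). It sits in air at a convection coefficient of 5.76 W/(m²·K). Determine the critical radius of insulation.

For a cylinder r_cr = k/h = 0.266/5.76
r_cr = 46.2 mm; since the bare radius (16 mm) is below r_cr, adding a thin layer of insulation will *increase* heat loss.

r_cr ≈ 46.2 mm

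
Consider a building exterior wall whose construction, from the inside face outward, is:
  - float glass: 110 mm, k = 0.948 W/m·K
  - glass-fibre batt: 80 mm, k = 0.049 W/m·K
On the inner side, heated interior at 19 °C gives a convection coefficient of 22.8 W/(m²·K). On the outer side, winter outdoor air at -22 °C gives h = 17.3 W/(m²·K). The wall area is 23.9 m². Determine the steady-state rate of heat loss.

Q ≈ 530 W

Series thermal resistances:
R_inner film = 1/(h_i·A) = 1/(22.8×23.9) = 0.001835 K/W
R_float glass = L/(kA) = 0.11/(0.948×23.9) = 0.004855 K/W
R_glass-fibre batt = L/(kA) = 0.08/(0.049×23.9) = 0.06831 K/W
R_outer film = 1/(h_o·A) = 1/(17.3×23.9) = 0.002419 K/W
R_total = 0.07742 K/W
Q = ΔT / R_total = 41 / 0.07742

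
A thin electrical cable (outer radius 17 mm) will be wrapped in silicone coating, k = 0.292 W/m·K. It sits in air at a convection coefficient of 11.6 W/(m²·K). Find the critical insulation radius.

For a cylinder r_cr = k/h = 0.292/11.6
r_cr = 25.2 mm; since the bare radius (17 mm) is below r_cr, adding a thin layer of insulation will *increase* heat loss.

r_cr ≈ 25.2 mm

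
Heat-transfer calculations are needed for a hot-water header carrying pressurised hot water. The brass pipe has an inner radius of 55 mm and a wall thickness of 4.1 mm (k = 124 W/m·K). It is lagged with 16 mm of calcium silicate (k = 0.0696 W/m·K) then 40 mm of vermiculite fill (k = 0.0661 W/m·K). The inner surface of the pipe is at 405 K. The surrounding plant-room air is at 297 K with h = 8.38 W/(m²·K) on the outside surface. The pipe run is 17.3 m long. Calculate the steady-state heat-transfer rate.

Cylindrical conduction, so R = ln(r₂/r₁)/(2πkL) per layer, in series:
R_brass pipe wall = ln(59.1/55)/(2π×124×17.3) = 5.334×10^-6 K/W
R_calcium silicate = ln(75.1/59.1)/(2π×0.0696×17.3) = 0.03167 K/W
R_vermiculite fill = ln(115.1/75.1)/(2π×0.0661×17.3) = 0.05943 K/W
R_outer film = 1/(h_o·2πr_oL) = 1/(8.38×2π×0.1151×17.3) = 0.009538 K/W
R_total = 0.1006 K/W
Q = ΔT/R_total = 108/0.1006

Q ≈ 1070 W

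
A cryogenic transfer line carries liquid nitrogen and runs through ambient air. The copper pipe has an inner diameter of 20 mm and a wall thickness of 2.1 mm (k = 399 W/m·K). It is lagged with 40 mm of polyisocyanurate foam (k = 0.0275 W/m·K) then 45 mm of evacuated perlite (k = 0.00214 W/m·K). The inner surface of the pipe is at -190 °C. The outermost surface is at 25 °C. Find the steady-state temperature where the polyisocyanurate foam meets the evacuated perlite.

T ≈ -157 °C

Per-layer cylindrical resistances, series-summed:
R_copper pipe wall = ln(12.1/10)/(2π×399×1) = 7.604×10^-5 K/W
R_polyisocyanurate foam = ln(52.1/12.1)/(2π×0.0275×1) = 8.449 K/W
R_evacuated perlite = ln(97.1/52.1)/(2π×0.00214×1) = 46.3 K/W
R_total = 54.75 K/W
Q = ΔT/R_total = 215/54.75
Q = 3.93 W/m
T_interface = T_inner + Q·ΣR(inner→interface) = -190 + 3.93×8.45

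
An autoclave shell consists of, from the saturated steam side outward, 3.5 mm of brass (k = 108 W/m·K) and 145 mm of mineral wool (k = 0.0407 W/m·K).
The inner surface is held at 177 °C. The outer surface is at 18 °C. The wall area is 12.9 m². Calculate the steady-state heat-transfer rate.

Thermal resistances in series:
R_brass = L/(kA) = 0.0035/(108×12.9) = 2.512×10^-6 K/W
R_mineral wool = L/(kA) = 0.145/(0.0407×12.9) = 0.2762 K/W
R_total = 0.2762 K/W
Q = ΔT / R_total = 159 / 0.2762

Q ≈ 576 W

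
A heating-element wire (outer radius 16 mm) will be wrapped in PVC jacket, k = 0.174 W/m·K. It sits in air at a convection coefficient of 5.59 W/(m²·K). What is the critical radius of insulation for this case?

r_cr ≈ 31.1 mm

For a cylinder r_cr = k/h = 0.174/5.59
r_cr = 31.1 mm; since the bare radius (16 mm) is below r_cr, adding a thin layer of insulation will *increase* heat loss.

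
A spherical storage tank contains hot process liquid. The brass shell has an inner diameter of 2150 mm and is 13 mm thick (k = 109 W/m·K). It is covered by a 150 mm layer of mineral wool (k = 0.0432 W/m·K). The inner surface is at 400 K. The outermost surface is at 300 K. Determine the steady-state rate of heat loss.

Spherical conduction: R = (1/r_in − 1/r_out)/(4πk) per layer; series-sum.
R_brass shell = (1/1.075 − 1/1.088)/(4π×109) = 8.115×10^-6 K/W
R_mineral wool = (1/1.088 − 1/1.238)/(4π×0.0432) = 0.2051 K/W
R_total = 0.2051 K/W
Q = ΔT/R_total = 100/0.2051

Q ≈ 487 W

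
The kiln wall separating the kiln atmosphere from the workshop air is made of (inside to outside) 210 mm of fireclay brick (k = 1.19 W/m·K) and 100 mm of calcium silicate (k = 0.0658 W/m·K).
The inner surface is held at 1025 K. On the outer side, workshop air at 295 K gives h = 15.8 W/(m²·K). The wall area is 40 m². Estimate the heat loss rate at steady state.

Model the wall as resistances in series:
R_fireclay brick = L/(kA) = 0.21/(1.19×40) = 0.004412 K/W
R_calcium silicate = L/(kA) = 0.1/(0.0658×40) = 0.03799 K/W
R_outer film = 1/(h_o·A) = 1/(15.8×40) = 0.001582 K/W
R_total = 0.04399 K/W
Q = ΔT / R_total = 730 / 0.04399

Q ≈ 16600 W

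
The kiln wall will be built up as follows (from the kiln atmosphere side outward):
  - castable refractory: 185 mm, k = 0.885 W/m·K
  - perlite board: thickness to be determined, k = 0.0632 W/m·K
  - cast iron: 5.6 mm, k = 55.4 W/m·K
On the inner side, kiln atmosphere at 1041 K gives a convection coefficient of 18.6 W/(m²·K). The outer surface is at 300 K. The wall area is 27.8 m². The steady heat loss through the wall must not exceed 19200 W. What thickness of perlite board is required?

L ≈ 51.2 mm

Thermal resistances in series:
R_inner film = 1/(h_i·A) = 1/(18.6×27.8) = 0.001934 K/W
R_castable refractory = L/(kA) = 0.185/(0.885×27.8) = 0.007519 K/W
R_cast iron = L/(kA) = 0.0056/(55.4×27.8) = 3.636×10^-6 K/W
Sum of the known resistances R_other = 0.009457 K/W
Required total resistance R_tot = ΔT/Q_allow = 741/19200 = 0.03859 K/W
R_perlite board = R_tot − R_other = 0.02914 K/W
L = R·k·A = 0.02914×0.0632×27.8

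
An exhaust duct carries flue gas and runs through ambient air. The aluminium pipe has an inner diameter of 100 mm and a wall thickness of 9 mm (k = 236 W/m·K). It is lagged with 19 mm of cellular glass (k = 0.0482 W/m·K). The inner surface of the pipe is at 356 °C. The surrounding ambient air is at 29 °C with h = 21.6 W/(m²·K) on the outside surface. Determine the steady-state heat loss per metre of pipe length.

Radial resistances (cylindrical: R_cond = ln(r_o/r_i)/(2πkL), R_conv = 1/(h·2πrL)):
R_aluminium pipe wall = ln(59/50)/(2π×236×1) = 1.116×10^-4 K/W
R_cellular glass = ln(78/59)/(2π×0.0482×1) = 0.9218 K/W
R_outer film = 1/(h_o·2πr_oL) = 1/(21.6×2π×0.078×1) = 0.09447 K/W
R_total = 1.016 K/W
Q = ΔT/R_total = 327/1.016

q′ ≈ 322 W/m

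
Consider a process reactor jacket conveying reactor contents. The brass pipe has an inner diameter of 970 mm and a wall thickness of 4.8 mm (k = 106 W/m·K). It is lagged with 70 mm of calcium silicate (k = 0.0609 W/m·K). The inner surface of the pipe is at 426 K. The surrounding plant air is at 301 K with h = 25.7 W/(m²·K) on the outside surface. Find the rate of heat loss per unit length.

q′ ≈ 347 W/m

Radial resistances (cylindrical: R_cond = ln(r_o/r_i)/(2πkL), R_conv = 1/(h·2πrL)):
R_brass pipe wall = ln(489.8/485)/(2π×106×1) = 1.479×10^-5 K/W
R_calcium silicate = ln(559.8/489.8)/(2π×0.0609×1) = 0.3491 K/W
R_outer film = 1/(h_o·2πr_oL) = 1/(25.7×2π×0.5598×1) = 0.01106 K/W
R_total = 0.3602 K/W
Q = ΔT/R_total = 125/0.3602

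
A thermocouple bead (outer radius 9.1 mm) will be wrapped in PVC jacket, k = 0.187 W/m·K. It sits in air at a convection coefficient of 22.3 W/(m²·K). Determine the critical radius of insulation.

For a sphere r_cr = 2k/h = 2×0.187/22.3
r_cr = 16.8 mm; since the bare radius (9.1 mm) is below r_cr, adding a thin layer of insulation will *increase* heat loss.

r_cr ≈ 16.8 mm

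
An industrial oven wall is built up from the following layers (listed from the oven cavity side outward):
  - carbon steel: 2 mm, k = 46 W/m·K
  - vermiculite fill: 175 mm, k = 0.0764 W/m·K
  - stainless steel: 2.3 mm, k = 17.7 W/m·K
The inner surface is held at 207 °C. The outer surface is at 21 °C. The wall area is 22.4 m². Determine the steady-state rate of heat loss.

Q ≈ 1820 W

Using the resistance-network approach (series):
R_carbon steel = L/(kA) = 0.002/(46×22.4) = 1.941×10^-6 K/W
R_vermiculite fill = L/(kA) = 0.175/(0.0764×22.4) = 0.1023 K/W
R_stainless steel = L/(kA) = 0.0023/(17.7×22.4) = 5.801×10^-6 K/W
R_total = 0.1023 K/W
Q = ΔT / R_total = 186 / 0.1023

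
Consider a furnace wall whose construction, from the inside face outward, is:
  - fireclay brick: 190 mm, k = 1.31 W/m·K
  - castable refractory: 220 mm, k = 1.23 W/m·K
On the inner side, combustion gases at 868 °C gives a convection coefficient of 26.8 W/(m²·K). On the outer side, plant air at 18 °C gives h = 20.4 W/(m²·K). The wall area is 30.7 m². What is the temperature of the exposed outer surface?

T ≈ 120 °C

Model the wall as resistances in series:
R_inner film = 1/(h_i·A) = 1/(26.8×30.7) = 0.001215 K/W
R_fireclay brick = L/(kA) = 0.19/(1.31×30.7) = 0.004724 K/W
R_castable refractory = L/(kA) = 0.22/(1.23×30.7) = 0.005826 K/W
R_outer film = 1/(h_o·A) = 1/(20.4×30.7) = 0.001597 K/W
R_total = 0.01336 K/W;  Q = ΔT/R_total = 850/0.01336 = 63610 W
T_interface = T_inner − Q·ΣR(inner→interface) = 868 − 63600×0.01177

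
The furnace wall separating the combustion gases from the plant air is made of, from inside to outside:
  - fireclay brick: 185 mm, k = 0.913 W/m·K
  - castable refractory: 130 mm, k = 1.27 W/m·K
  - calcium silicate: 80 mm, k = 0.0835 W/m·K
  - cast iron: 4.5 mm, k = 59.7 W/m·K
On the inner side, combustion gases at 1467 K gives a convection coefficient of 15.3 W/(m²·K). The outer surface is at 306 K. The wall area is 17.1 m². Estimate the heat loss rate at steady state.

Using the resistance-network approach (series):
R_inner film = 1/(h_i·A) = 1/(15.3×17.1) = 0.003822 K/W
R_fireclay brick = L/(kA) = 0.185/(0.913×17.1) = 0.01185 K/W
R_castable refractory = L/(kA) = 0.13/(1.27×17.1) = 0.005986 K/W
R_calcium silicate = L/(kA) = 0.08/(0.0835×17.1) = 0.05603 K/W
R_cast iron = L/(kA) = 0.0045/(59.7×17.1) = 4.408×10^-6 K/W
R_total = 0.07769 K/W
Q = ΔT / R_total = 1161 / 0.07769

Q ≈ 14900 W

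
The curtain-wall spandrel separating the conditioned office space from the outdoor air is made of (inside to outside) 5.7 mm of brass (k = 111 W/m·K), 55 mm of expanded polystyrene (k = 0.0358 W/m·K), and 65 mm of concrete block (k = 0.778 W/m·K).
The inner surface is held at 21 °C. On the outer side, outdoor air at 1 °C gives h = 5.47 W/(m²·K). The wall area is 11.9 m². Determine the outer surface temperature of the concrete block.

Treating each layer as a thermal resistance in series:
R_brass = L/(kA) = 0.0057/(111×11.9) = 4.315×10^-6 K/W
R_expanded polystyrene = L/(kA) = 0.055/(0.0358×11.9) = 0.1291 K/W
R_concrete block = L/(kA) = 0.065/(0.778×11.9) = 0.007021 K/W
R_outer film = 1/(h_o·A) = 1/(5.47×11.9) = 0.01536 K/W
R_total = 0.1515 K/W;  Q = ΔT/R_total = 20/0.1515 = 132 W
T_interface = T_inner − Q·ΣR(inner→interface) = 21 − 132×0.1361

T ≈ 3.03 °C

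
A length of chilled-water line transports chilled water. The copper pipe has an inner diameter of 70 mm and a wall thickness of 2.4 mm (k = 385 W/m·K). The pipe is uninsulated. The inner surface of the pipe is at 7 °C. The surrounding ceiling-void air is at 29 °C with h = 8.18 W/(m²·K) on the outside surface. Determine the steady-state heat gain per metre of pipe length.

Cylindrical conduction, so R = ln(r₂/r₁)/(2πkL) per layer, in series:
R_copper pipe wall = ln(37.4/35)/(2π×385×1) = 2.742×10^-5 K/W
R_outer film = 1/(h_o·2πr_oL) = 1/(8.18×2π×0.0374×1) = 0.5202 K/W
R_total = 0.5203 K/W
Q = ΔT/R_total = 22/0.5203

q′ ≈ 42.3 W/m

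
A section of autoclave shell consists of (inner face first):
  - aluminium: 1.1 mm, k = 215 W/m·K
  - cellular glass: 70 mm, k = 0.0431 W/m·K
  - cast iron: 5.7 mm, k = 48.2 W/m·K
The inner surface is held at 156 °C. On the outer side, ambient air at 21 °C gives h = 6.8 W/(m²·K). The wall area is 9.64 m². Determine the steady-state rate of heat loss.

Model the wall as resistances in series:
R_aluminium = L/(kA) = 0.0011/(215×9.64) = 5.307×10^-7 K/W
R_cellular glass = L/(kA) = 0.07/(0.0431×9.64) = 0.1685 K/W
R_cast iron = L/(kA) = 0.0057/(48.2×9.64) = 1.227×10^-5 K/W
R_outer film = 1/(h_o·A) = 1/(6.8×9.64) = 0.01526 K/W
R_total = 0.1837 K/W
Q = ΔT / R_total = 135 / 0.1837

Q ≈ 735 W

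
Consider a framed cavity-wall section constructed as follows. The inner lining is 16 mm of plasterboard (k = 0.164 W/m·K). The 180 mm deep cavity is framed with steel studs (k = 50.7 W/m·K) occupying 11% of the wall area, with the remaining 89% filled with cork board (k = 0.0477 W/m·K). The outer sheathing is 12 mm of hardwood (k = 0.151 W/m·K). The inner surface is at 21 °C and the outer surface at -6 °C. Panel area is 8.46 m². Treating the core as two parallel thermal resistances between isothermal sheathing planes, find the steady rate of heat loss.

Sheathing layers in series; stud and cavity paths in parallel between them.
R_inner = 0.016/(0.164×8.46) = 0.01153 K/W
R_stud  = 0.18/(50.7×0.11×8.46) = 0.003815 K/W
R_cav   = 0.18/(0.0477×0.89×8.46) = 0.5012 K/W
1/R_core = 1/R_stud + 1/R_cav → R_core = 0.003786 K/W
R_outer = 0.012/(0.151×8.46) = 0.009394 K/W
R_total = 0.02471 K/W
Q = ΔT/R_total = 27/0.02471

Q ≈ 1090 W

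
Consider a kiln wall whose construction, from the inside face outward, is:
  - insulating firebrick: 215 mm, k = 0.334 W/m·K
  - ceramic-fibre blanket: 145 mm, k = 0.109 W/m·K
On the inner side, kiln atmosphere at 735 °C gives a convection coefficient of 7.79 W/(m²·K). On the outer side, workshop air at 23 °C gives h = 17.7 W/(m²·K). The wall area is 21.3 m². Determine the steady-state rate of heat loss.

Thermal resistances in series:
R_inner film = 1/(h_i·A) = 1/(7.79×21.3) = 0.006027 K/W
R_insulating firebrick = L/(kA) = 0.215/(0.334×21.3) = 0.03022 K/W
R_ceramic-fibre blanket = L/(kA) = 0.145/(0.109×21.3) = 0.06245 K/W
R_outer film = 1/(h_o·A) = 1/(17.7×21.3) = 0.002652 K/W
R_total = 0.1014 K/W
Q = ΔT / R_total = 712 / 0.1014

Q ≈ 7020 W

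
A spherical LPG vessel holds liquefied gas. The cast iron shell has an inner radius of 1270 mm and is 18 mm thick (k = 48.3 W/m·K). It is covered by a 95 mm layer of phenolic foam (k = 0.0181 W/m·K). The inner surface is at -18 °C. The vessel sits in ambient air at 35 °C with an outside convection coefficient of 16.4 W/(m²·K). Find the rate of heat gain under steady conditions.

Spherical conduction: R = (1/r_in − 1/r_out)/(4πk) per layer; series-sum.
R_cast iron shell = (1/1.27 − 1/1.288)/(4π×48.3) = 1.813×10^-5 K/W
R_phenolic foam = (1/1.288 − 1/1.383)/(4π×0.0181) = 0.2345 K/W
R_outer film = 1/(h·4πr_o²) = 1/(16.4×4π×1.383²) = 0.002537 K/W
R_total = 0.237 K/W
Q = ΔT/R_total = 53/0.237

Q ≈ 224 W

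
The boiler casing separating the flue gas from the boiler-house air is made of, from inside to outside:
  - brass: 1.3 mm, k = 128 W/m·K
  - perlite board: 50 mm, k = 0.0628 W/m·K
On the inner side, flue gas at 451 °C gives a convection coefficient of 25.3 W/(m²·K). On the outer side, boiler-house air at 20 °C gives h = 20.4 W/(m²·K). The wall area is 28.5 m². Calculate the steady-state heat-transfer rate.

Q ≈ 13900 W

Treating each layer as a thermal resistance in series:
R_inner film = 1/(h_i·A) = 1/(25.3×28.5) = 0.001387 K/W
R_brass = L/(kA) = 0.0013/(128×28.5) = 3.564×10^-7 K/W
R_perlite board = L/(kA) = 0.05/(0.0628×28.5) = 0.02794 K/W
R_outer film = 1/(h_o·A) = 1/(20.4×28.5) = 0.00172 K/W
R_total = 0.03104 K/W
Q = ΔT / R_total = 431 / 0.03104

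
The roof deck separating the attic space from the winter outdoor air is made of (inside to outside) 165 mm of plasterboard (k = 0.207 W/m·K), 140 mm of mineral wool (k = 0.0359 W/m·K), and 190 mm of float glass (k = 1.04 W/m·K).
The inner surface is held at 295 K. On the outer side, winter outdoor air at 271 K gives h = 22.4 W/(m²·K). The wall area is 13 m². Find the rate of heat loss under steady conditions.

Series thermal resistances:
R_plasterboard = L/(kA) = 0.165/(0.207×13) = 0.06132 K/W
R_mineral wool = L/(kA) = 0.14/(0.0359×13) = 0.3 K/W
R_float glass = L/(kA) = 0.19/(1.04×13) = 0.01405 K/W
R_outer film = 1/(h_o·A) = 1/(22.4×13) = 0.003434 K/W
R_total = 0.3788 K/W
Q = ΔT / R_total = 24 / 0.3788

Q ≈ 63.4 W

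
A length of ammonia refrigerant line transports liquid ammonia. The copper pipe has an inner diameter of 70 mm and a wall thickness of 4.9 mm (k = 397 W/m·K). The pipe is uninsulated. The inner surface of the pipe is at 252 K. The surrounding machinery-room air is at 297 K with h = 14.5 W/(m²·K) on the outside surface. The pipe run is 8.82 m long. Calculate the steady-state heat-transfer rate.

Radial resistances (cylindrical: R_cond = ln(r_o/r_i)/(2πkL), R_conv = 1/(h·2πrL)):
R_copper pipe wall = ln(39.9/35)/(2π×397×8.82) = 5.956×10^-6 K/W
R_outer film = 1/(h_o·2πr_oL) = 1/(14.5×2π×0.0399×8.82) = 0.03119 K/W
R_total = 0.0312 K/W
Q = ΔT/R_total = 45/0.0312

Q ≈ 1440 W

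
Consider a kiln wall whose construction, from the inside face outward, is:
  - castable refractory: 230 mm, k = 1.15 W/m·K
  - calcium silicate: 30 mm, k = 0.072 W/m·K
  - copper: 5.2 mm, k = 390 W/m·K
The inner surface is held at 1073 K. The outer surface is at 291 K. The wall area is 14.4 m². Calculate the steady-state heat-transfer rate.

Q ≈ 18300 W

Thermal resistances in series:
R_castable refractory = L/(kA) = 0.23/(1.15×14.4) = 0.01389 K/W
R_calcium silicate = L/(kA) = 0.03/(0.072×14.4) = 0.02894 K/W
R_copper = L/(kA) = 0.0052/(390×14.4) = 9.259×10^-7 K/W
R_total = 0.04283 K/W
Q = ΔT / R_total = 782 / 0.04283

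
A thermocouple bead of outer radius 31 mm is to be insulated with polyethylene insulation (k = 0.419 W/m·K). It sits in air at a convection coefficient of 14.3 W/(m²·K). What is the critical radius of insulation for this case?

r_cr ≈ 58.6 mm

For a sphere r_cr = 2k/h = 2×0.419/14.3
r_cr = 58.6 mm; since the bare radius (31 mm) is below r_cr, adding a thin layer of insulation will *increase* heat loss.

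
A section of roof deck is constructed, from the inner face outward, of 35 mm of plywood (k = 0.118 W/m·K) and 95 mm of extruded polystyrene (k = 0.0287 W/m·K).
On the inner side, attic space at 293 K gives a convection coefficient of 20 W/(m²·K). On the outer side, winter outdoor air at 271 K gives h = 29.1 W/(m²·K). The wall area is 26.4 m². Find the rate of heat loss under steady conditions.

Treating each layer as a thermal resistance in series:
R_inner film = 1/(h_i·A) = 1/(20×26.4) = 0.001894 K/W
R_plywood = L/(kA) = 0.035/(0.118×26.4) = 0.01124 K/W
R_extruded polystyrene = L/(kA) = 0.095/(0.0287×26.4) = 0.1254 K/W
R_outer film = 1/(h_o·A) = 1/(29.1×26.4) = 0.001302 K/W
R_total = 0.1398 K/W
Q = ΔT / R_total = 22 / 0.1398

Q ≈ 157 W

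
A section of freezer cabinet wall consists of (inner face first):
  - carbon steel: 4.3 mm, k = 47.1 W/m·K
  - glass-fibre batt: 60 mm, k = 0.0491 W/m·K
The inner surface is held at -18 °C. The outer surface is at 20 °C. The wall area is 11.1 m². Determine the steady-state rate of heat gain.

Q ≈ 345 W

Model the wall as resistances in series:
R_carbon steel = L/(kA) = 0.0043/(47.1×11.1) = 8.225×10^-6 K/W
R_glass-fibre batt = L/(kA) = 0.06/(0.0491×11.1) = 0.1101 K/W
R_total = 0.1101 K/W
Q = ΔT / R_total = 38 / 0.1101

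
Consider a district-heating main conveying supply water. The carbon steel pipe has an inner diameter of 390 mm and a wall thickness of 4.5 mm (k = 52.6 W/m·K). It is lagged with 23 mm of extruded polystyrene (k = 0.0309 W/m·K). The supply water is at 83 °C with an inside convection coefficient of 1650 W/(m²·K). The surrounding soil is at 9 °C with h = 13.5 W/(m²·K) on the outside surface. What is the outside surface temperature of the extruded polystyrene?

T ≈ 15.4 °C

Radial resistances (cylindrical: R_cond = ln(r_o/r_i)/(2πkL), R_conv = 1/(h·2πrL)):
R_inner film = 1/(h_i·2πr₁L) = 1/(1650×2π×0.195×1) = 4.947×10^-4 K/W
R_carbon steel pipe wall = ln(199.5/195)/(2π×52.6×1) = 6.903×10^-5 K/W
R_extruded polystyrene = ln(222.5/199.5)/(2π×0.0309×1) = 0.562 K/W
R_outer film = 1/(h_o·2πr_oL) = 1/(13.5×2π×0.2225×1) = 0.05299 K/W
R_total = 0.6156 K/W
Q = ΔT/R_total = 74/0.6156
Q = 120 W/m
T_interface = T_inner − Q·ΣR(inner→interface) = 83 − 120×0.5626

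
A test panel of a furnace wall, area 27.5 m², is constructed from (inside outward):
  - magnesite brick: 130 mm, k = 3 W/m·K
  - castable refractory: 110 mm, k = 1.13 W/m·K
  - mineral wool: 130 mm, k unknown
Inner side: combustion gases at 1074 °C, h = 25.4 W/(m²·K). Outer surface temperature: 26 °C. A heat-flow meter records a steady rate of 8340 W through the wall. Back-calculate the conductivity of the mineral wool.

Treating each layer as a thermal resistance in series:
R_inner film = 1/(h_i·A) = 1/(25.4×27.5) = 0.001432 K/W
R_magnesite brick = L/(kA) = 0.13/(3×27.5) = 0.001576 K/W
R_castable refractory = L/(kA) = 0.11/(1.13×27.5) = 0.00354 K/W
Sum of known resistances R_other = 0.006547 K/W
Total R = ΔT/Q = 1048/8340 = 0.1257 K/W
R_mineral wool = R_total − R_other = 0.1191 K/W
k = L/(R·A) = 0.13/(0.1191×27.5)

k ≈ 0.0397 W/(m·K)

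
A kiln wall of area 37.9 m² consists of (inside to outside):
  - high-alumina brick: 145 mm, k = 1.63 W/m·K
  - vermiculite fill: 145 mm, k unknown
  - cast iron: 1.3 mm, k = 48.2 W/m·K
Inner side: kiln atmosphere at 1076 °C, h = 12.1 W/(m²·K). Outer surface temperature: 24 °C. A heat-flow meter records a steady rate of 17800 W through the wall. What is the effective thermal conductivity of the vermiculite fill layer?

k ≈ 0.0701 W/(m·K)

Series thermal resistances:
R_inner film = 1/(h_i·A) = 1/(12.1×37.9) = 0.002181 K/W
R_high-alumina brick = L/(kA) = 0.145/(1.63×37.9) = 0.002347 K/W
R_cast iron = L/(kA) = 0.0013/(48.2×37.9) = 7.116×10^-7 K/W
Sum of known resistances R_other = 0.004528 K/W
Total R = ΔT/Q = 1052/17800 = 0.0591 K/W
R_vermiculite fill = R_total − R_other = 0.05457 K/W
k = L/(R·A) = 0.145/(0.05457×37.9)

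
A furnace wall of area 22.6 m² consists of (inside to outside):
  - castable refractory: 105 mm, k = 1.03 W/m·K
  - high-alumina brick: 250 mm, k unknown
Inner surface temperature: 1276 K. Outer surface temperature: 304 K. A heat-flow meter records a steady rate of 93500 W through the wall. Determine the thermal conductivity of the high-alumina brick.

k ≈ 1.88 W/(m·K)

Using the resistance-network approach (series):
R_castable refractory = L/(kA) = 0.105/(1.03×22.6) = 0.004511 K/W
Sum of known resistances R_other = 0.004511 K/W
Total R = ΔT/Q = 972/93500 = 0.0104 K/W
R_high-alumina brick = R_total − R_other = 0.005885 K/W
k = L/(R·A) = 0.25/(0.005885×22.6)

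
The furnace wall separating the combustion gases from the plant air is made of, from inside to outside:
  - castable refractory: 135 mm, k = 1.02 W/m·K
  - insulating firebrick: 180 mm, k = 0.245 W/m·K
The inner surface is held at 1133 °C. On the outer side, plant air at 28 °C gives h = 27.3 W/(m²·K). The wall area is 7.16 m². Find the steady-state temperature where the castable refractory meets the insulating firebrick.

Using the resistance-network approach (series):
R_castable refractory = L/(kA) = 0.135/(1.02×7.16) = 0.01849 K/W
R_insulating firebrick = L/(kA) = 0.18/(0.245×7.16) = 0.1026 K/W
R_outer film = 1/(h_o·A) = 1/(27.3×7.16) = 0.005116 K/W
R_total = 0.1262 K/W;  Q = ΔT/R_total = 1105/0.1262 = 8755 W
T_interface = T_inner − Q·ΣR(inner→interface) = 1133 − 8760×0.01849

T ≈ 971 °C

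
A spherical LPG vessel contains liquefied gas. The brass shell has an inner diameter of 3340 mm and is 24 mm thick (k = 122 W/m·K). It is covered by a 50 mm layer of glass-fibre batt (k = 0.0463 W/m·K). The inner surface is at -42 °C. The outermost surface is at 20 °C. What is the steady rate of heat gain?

Q ≈ 2130 W

Spherical conduction: R = (1/r_in − 1/r_out)/(4πk) per layer; series-sum.
R_brass shell = (1/1.67 − 1/1.694)/(4π×122) = 5.534×10^-6 K/W
R_glass-fibre batt = (1/1.694 − 1/1.744)/(4π×0.0463) = 0.02909 K/W
R_total = 0.02909 K/W
Q = ΔT/R_total = 62/0.02909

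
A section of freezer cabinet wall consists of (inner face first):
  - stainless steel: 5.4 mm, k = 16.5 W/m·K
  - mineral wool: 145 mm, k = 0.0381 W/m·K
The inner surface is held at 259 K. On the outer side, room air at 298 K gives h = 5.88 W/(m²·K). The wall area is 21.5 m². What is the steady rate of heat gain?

Q ≈ 211 W

Using the resistance-network approach (series):
R_stainless steel = L/(kA) = 0.0054/(16.5×21.5) = 1.522×10^-5 K/W
R_mineral wool = L/(kA) = 0.145/(0.0381×21.5) = 0.177 K/W
R_outer film = 1/(h_o·A) = 1/(5.88×21.5) = 0.00791 K/W
R_total = 0.1849 K/W
Q = ΔT / R_total = 39 / 0.1849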